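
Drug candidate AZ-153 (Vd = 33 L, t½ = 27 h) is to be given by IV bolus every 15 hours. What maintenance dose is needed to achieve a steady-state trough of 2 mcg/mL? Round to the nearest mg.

τ/t½ = 15/27 ≈ 0.55556, so f = (1/2)^(15/27) ≈ 0.680395.
Cmin,ss = (D/Vd)·f/(1−f), so D = Cmin,ss·Vd·(1−f)/f.
D = 2 × 33 × (1−f)/f ≈ 2 × 33 × 0.46973 ≈ 31.00 mg.

31 mg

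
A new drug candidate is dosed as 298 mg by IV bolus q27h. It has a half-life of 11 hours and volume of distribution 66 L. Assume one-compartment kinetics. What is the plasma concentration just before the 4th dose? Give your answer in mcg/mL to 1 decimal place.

f = (1/2)^(τ/t½) = (1/2)^(27/11) ≈ 0.1824.
C₀ = D/Vd = 298/66 ≈ 4.515 mcg/mL.
Before the 4th dose, 3 doses have been given. Superposition: Cmin = C₀·(f + f² + … + f^3).
≈ 4.515 × (0.1824 + 0.0333 + 0.0061) ≈ 4.515 × 0.2218 ≈ 1.001 mcg/mL.

1.0 mcg/mL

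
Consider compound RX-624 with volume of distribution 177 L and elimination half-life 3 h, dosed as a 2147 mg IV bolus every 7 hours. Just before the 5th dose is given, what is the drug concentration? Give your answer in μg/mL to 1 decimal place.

3.0 μg/mL

f = (1/2)^(τ/t½) = (1/2)^(7/3) ≈ 0.1984.
C₀ = D/Vd = 2147/177 ≈ 12.130 μg/mL.
Before the 5th dose, 4 doses have been given. Superposition: Cmin = C₀·(f + f² + … + f^4).
≈ 12.130 × (0.1984 + 0.0394 + 0.0078 + 0.0015) ≈ 12.130 × 0.2471 ≈ 2.997 μg/mL.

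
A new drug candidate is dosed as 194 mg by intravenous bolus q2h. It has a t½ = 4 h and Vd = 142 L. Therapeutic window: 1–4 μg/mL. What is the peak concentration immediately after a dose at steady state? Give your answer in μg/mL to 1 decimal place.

4.7 μg/mL

k = ln2/t½ = ln2/4 ≈ 0.173287 h⁻¹; fraction remaining f = e^(−kτ) = e^(−0.173287×2) ≈ 0.7071.
Accumulation ratio R = 1/(1 − f) ≈ 1/0.2929 ≈ 3.4141.
Each bolus raises the concentration by D/Vd = 194/142 ≈ 1.366 μg/mL.
Steady-state peak Cmax,ss = C₀·R ≈ 1.366 × 3.4141 ≈ 4.664 μg/mL.
Peak 4.7 μg/mL vs MTC 4 μg/mL: exceeds toxic threshold.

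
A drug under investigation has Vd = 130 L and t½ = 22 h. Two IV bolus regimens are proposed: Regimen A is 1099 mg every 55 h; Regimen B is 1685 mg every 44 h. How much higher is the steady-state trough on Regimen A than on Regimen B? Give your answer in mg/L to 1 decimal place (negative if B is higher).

-2.5 mg/L

Regimen A: f = (1/2)^(55/22) ≈ 0.1768; Cmin,ss = (1099/130)·f/(1−f) ≈ 1.816 mg/L.
Regimen B: f = (1/2)^(44/22) ≈ 0.2500; Cmin,ss = (1685/130)·f/(1−f) ≈ 4.321 mg/L.
Difference ≈ 1.816 − 4.321 ≈ -2.505 mg/L.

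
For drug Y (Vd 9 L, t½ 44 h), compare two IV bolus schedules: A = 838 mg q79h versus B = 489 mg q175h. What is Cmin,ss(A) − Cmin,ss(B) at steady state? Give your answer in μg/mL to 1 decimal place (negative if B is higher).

Regimen A: f = (1/2)^(79/44) ≈ 0.2881; Cmin,ss = (838/9)·f/(1−f) ≈ 37.681 μg/mL.
Regimen B: f = (1/2)^(175/44) ≈ 0.0635; Cmin,ss = (489/9)·f/(1−f) ≈ 3.684 μg/mL.
Difference ≈ 37.681 − 3.684 ≈ 33.997 μg/mL.

34.0 μg/mL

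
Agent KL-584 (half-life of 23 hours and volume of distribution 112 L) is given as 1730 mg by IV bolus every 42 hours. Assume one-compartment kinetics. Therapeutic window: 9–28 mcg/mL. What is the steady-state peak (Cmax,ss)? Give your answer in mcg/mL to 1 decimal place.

21.5 mcg/mL

τ/t½ = 42/23 ≈ 1.8261, so fraction remaining f = (1/2)^(42/23) ≈ 0.2820.
Accumulation ratio R = 1/(1 − f) ≈ 1/0.7180 ≈ 1.3928.
Single-dose peak C₀ = D/Vd = 1730/112 ≈ 15.446 mcg/mL.
Steady-state peak Cmax,ss = C₀·R ≈ 15.446 × 1.3928 ≈ 21.513 mcg/mL.
Peak 21.5 mcg/mL vs MTC 28 mcg/mL: below toxic threshold.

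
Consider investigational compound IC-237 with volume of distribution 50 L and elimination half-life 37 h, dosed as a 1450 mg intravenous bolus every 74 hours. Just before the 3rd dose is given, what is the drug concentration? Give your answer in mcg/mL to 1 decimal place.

9.1 mcg/mL

f = (1/2)^(τ/t½) = (1/2)^(74/37) ≈ 0.2500.
C₀ = D/Vd = 1450/50 ≈ 29.000 mcg/mL.
Before the 3rd dose, 2 doses have been given. Superposition: Cmin = C₀·(f + f²).
≈ 29.000 × (0.2500 + 0.0625) ≈ 29.000 × 0.3125 ≈ 9.062 mcg/mL.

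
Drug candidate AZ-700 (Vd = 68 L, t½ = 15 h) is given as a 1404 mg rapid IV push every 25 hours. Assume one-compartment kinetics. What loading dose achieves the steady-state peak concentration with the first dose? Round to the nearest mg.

2050 mg

f = (1/2)^(25/15) ≈ 0.314980; accumulation ratio R = 1/(1−f) ≈ 1.45981.
Loading dose to hit Cmax,ss on first dose: D_load = D_maint·R ≈ 1404 × 1.45981 ≈ 2049.57 mg.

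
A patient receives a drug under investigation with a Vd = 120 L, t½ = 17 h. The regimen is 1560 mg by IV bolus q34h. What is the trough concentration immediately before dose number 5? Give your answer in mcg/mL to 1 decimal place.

f = (1/2)^(τ/t½) = (1/2)^(34/17) ≈ 0.2500.
C₀ = D/Vd = 1560/120 ≈ 13.000 mcg/mL.
Before the 5th dose, 4 doses have been given. Superposition: Cmin = C₀·(f + f² + … + f^4).
≈ 13.000 × (0.2500 + 0.0625 + 0.0156 + 0.0039) ≈ 13.000 × 0.3320 ≈ 4.316 mcg/mL.

4.3 mcg/mL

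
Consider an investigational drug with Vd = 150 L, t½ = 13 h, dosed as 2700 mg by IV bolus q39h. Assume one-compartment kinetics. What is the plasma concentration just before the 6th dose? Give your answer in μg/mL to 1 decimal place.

f = (1/2)^(τ/t½) = (1/2)^(39/13) ≈ 0.1250.
C₀ = D/Vd = 2700/150 ≈ 18.000 μg/mL.
Before the 6th dose, 5 doses have been given. Superposition: Cmin = C₀·(f + f² + … + f^5).
≈ 18.000 × (0.1250 + 0.0156 + 0.0020 + 0.0002 + 0.0000) ≈ 18.000 × 0.1428 ≈ 2.570 μg/mL.

2.6 μg/mL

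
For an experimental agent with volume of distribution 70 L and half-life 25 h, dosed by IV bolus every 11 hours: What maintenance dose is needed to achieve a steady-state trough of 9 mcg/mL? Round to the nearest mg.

τ/t½ = 11/25 ≈ 0.44, so f = (1/2)^(11/25) ≈ 0.737135.
Cmin,ss = (D/Vd)·f/(1−f), so D = Cmin,ss·Vd·(1−f)/f.
D = 9 × 70 × (1−f)/f ≈ 9 × 70 × 0.35660 ≈ 224.66 mg.

225 mg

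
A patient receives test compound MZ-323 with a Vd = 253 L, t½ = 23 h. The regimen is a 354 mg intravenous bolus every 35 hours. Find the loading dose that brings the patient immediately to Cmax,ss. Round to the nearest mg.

f = (1/2)^(35/23) ≈ 0.348266; accumulation ratio R = 1/(1−f) ≈ 1.53437.
Loading dose to hit Cmax,ss on first dose: D_load = D_maint·R ≈ 354 × 1.53437 ≈ 543.17 mg.

543 mg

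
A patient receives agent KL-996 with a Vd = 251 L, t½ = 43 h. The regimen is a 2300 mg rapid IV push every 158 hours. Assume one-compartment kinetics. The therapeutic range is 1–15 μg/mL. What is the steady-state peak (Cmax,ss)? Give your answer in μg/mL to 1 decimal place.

9.9 μg/mL

k = ln2/t½ = ln2/43 ≈ 0.016120 h⁻¹; fraction remaining f = e^(−kτ) = e^(−0.016120×158) ≈ 0.0783.
At steady state, accumulation factor R = 1/(1 − e^(−kτ)) ≈ 1.0850.
Single-dose peak C₀ = D/Vd = 2300/251 ≈ 9.163 μg/mL.
Steady-state peak Cmax,ss = C₀·R ≈ 9.163 × 1.0850 ≈ 9.942 μg/mL.
Peak 9.9 μg/mL vs MTC 15 μg/mL: below toxic threshold.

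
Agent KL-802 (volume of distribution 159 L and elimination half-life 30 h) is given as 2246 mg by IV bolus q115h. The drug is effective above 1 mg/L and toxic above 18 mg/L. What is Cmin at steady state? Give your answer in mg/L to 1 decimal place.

1.1 mg/L

τ/t½ = 115/30 ≈ 3.8333, so fraction remaining f = (1/2)^(115/30) ≈ 0.0702.
At steady state, accumulation factor R = 1/(1 − e^(−kτ)) ≈ 1.0755.
Each bolus raises the concentration by D/Vd = 2246/159 ≈ 14.126 mg/L.
Cmax,ss = C₀/(1 − f) ≈ 14.126/0.9298 ≈ 15.193 mg/L.
Steady-state trough Cmin,ss = Cmax,ss·f ≈ 15.193 × 0.0702 ≈ 1.067 mg/L.
Trough 1.1 mg/L vs MEC 1 mg/L: adequate.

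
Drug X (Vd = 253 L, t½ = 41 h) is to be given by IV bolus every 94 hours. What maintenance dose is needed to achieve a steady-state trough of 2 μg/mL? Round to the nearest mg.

τ/t½ = 94/41 ≈ 2.2927, so f = (1/2)^(94/41) ≈ 0.204096.
Cmin,ss = (D/Vd)·f/(1−f), so D = Cmin,ss·Vd·(1−f)/f.
D = 2 × 253 × (1−f)/f ≈ 2 × 253 × 3.89966 ≈ 1973.23 mg.

1973 mg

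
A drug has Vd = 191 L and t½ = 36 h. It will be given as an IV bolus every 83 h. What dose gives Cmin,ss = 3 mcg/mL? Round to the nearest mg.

2260 mg

τ/t½ = 83/36 ≈ 2.3056, so f = (1/2)^(83/36) ≈ 0.202283.
Cmin,ss = (D/Vd)·f/(1−f), so D = Cmin,ss·Vd·(1−f)/f.
D = 3 × 191 × (1−f)/f ≈ 3 × 191 × 3.94357 ≈ 2259.67 mg.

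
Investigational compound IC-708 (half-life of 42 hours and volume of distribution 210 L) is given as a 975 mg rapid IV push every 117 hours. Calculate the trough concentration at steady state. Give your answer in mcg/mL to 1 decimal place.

0.8 mcg/mL

Over one 117-h interval, 117/42 ≈ 2.7857 half-lives elapse, leaving f ≈ 0.1450 of each dose.
Accumulation ratio R = 1/(1 − f) ≈ 1/0.8550 ≈ 1.1696.
Each bolus raises the concentration by D/Vd = 975/210 ≈ 4.643 mcg/mL.
Steady-state peak Cmax,ss = C₀·R ≈ 4.643 × 1.1696 ≈ 5.430 mcg/mL.
Steady-state trough Cmin,ss = Cmax,ss·f ≈ 5.430 × 0.1450 ≈ 0.787 mcg/mL.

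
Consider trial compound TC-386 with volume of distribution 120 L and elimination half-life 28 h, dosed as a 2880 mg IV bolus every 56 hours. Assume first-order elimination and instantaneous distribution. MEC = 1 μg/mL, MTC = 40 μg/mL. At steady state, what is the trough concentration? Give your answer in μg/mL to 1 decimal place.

8.0 μg/mL

The dosing interval is 2 half-lives, so f = 2^(−2) = 0.25.
Accumulation ratio R = 1/(1 − f) = 1/0.75 = 4/3.
Single-dose peak C₀ = D/Vd = 2880/120 = 24 μg/mL.
Steady-state peak Cmax,ss = C₀·R = 24 × 4/3 ≈ 32.000 μg/mL.
Steady-state trough Cmin,ss = Cmax,ss·f ≈ 32.000 × 0.25 ≈ 8.000 μg/mL.
Trough 8.0 μg/mL vs MEC 1 μg/mL: adequate.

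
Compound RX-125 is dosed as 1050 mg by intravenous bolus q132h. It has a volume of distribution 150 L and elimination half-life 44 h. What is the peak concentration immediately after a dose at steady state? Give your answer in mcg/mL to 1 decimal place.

τ = 132 h = 3 half-lives, so f = (1/2)^3 = 0.125.
Accumulation ratio R = 1/(1 − f) = 1/0.875 = 8/7.
Single-dose peak C₀ = D/Vd = 1050/150 = 7 mcg/mL.
Steady-state peak Cmax,ss = C₀·R = 7 × 8/7 ≈ 8.000 mcg/mL.

8.0 mcg/mL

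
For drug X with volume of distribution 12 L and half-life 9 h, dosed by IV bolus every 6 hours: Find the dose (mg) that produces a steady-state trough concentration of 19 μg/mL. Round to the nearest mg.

τ/t½ = 6/9 ≈ 0.66667, so f = (1/2)^(6/9) ≈ 0.629961.
Cmin,ss = (D/Vd)·f/(1−f), so D = Cmin,ss·Vd·(1−f)/f.
D = 19 × 12 × (1−f)/f ≈ 19 × 12 × 0.58740 ≈ 133.93 mg.

134 mg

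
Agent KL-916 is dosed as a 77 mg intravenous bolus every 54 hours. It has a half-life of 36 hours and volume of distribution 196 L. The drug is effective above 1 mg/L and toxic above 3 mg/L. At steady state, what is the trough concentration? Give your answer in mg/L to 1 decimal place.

0.2 mg/L

Over one 54-h interval, 54/36 ≈ 1.5 half-lives elapse, leaving f ≈ 0.3536 of each dose.
At steady state, accumulation factor R = 1/(1 − e^(−kτ)) ≈ 1.5470.
Each bolus raises the concentration by D/Vd = 77/196 ≈ 0.393 mg/L.
Cmax,ss = C₀/(1 − f) ≈ 0.393/0.6464 ≈ 0.608 mg/L.
Steady-state trough Cmin,ss = Cmax,ss·f ≈ 0.608 × 0.3536 ≈ 0.215 mg/L.
Trough 0.2 mg/L vs MEC 1 mg/L: subtherapeutic.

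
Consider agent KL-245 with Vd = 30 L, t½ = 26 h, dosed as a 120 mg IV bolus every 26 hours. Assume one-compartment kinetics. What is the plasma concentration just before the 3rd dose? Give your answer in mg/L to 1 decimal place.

3.0 mg/L

f = (1/2)^(τ/t½) = (1/2)^(26/26) ≈ 0.5000.
C₀ = D/Vd = 120/30 ≈ 4.000 mg/L.
Before the 3rd dose, 2 doses have been given. Superposition: Cmin = C₀·(f + f²).
≈ 4.000 × (0.5000 + 0.2500) ≈ 4.000 × 0.7500 ≈ 3.000 mg/L.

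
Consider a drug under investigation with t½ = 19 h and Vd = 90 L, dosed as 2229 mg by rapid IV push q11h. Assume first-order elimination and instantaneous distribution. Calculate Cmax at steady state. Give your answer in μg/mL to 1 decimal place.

τ/t½ = 11/19 ≈ 0.57895, so fraction remaining f = (1/2)^(11/19) ≈ 0.6695.
Accumulation ratio R = 1/(1 − f) ≈ 1/0.3305 ≈ 3.0257.
Each bolus raises the concentration by D/Vd = 2229/90 ≈ 24.767 μg/mL.
Cmax,ss = C₀/(1 − f) ≈ 24.767/0.3305 ≈ 74.938 μg/mL.

74.9 μg/mL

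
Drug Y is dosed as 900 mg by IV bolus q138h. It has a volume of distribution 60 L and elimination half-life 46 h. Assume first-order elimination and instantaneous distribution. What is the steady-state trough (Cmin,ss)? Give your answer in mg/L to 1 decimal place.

2.1 mg/L

τ = 138 h = 3 half-lives, so f = (1/2)^3 = 0.125.
At steady state, R = 1/(1 − 0.125) = 8/7.
Single-dose peak C₀ = D/Vd = 900/60 = 15 mg/L.
Steady-state peak Cmax,ss = C₀·R = 15 × 8/7 ≈ 17.143 mg/L.
Steady-state trough Cmin,ss = Cmax,ss·f ≈ 17.143 × 0.125 ≈ 2.143 mg/L.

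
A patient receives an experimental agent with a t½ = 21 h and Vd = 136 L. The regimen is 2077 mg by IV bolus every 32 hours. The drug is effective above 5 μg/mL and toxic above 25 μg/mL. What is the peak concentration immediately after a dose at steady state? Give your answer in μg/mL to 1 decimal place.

23.4 μg/mL

τ/t½ = 32/21 ≈ 1.5238, so fraction remaining f = (1/2)^(32/21) ≈ 0.3478.
Accumulation ratio R = 1/(1 − f) ≈ 1/0.6522 ≈ 1.5333.
Each bolus raises the concentration by D/Vd = 2077/136 ≈ 15.272 μg/mL.
Cmax,ss = C₀/(1 − f) ≈ 15.272/0.6522 ≈ 23.416 μg/mL.
Peak 23.4 μg/mL vs MTC 25 μg/mL: below toxic threshold.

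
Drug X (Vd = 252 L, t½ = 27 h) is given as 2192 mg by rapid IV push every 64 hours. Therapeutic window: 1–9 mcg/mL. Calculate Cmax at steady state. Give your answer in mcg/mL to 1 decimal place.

τ/t½ = 64/27 ≈ 2.3704, so fraction remaining f = (1/2)^(64/27) ≈ 0.1934.
At steady state, accumulation factor R = 1/(1 − e^(−kτ)) ≈ 1.2398.
Each bolus raises the concentration by D/Vd = 2192/252 ≈ 8.698 mcg/mL.
Cmax,ss = C₀/(1 − f) ≈ 8.698/0.8066 ≈ 10.784 mcg/mL.
Peak 10.8 mcg/mL vs MTC 9 mcg/mL: exceeds toxic threshold.

10.8 mcg/mL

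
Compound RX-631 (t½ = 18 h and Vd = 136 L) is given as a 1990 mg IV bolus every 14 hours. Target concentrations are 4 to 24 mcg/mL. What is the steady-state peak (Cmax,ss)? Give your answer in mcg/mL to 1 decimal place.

35.1 mcg/mL

Over one 14-h interval, 14/18 ≈ 0.77778 half-lives elapse, leaving f ≈ 0.5833 of each dose.
Accumulation ratio R = 1/(1 − f) ≈ 1/0.4167 ≈ 2.3998.
Single-dose peak C₀ = D/Vd = 1990/136 ≈ 14.632 mcg/mL.
Steady-state peak Cmax,ss = C₀·R ≈ 14.632 × 2.3998 ≈ 35.114 mcg/mL.
Peak 35.1 mcg/mL vs MTC 24 mcg/mL: exceeds toxic threshold.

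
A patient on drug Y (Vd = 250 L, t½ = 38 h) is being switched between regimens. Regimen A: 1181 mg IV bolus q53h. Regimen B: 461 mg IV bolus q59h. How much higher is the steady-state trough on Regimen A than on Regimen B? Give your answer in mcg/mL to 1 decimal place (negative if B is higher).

1.9 mcg/mL

Regimen A: f = (1/2)^(53/38) ≈ 0.3803; Cmin,ss = (1181/250)·f/(1−f) ≈ 2.899 mcg/mL.
Regimen B: f = (1/2)^(59/38) ≈ 0.3409; Cmin,ss = (461/250)·f/(1−f) ≈ 0.954 mcg/mL.
Difference ≈ 2.899 − 0.954 ≈ 1.945 mcg/mL.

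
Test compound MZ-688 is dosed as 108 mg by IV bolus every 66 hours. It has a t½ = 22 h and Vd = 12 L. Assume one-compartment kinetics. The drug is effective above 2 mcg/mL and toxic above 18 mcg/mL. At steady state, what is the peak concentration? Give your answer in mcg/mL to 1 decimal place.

10.3 mcg/mL

τ = 66 h = 3 half-lives, so f = (1/2)^3 = 0.125.
Accumulation ratio R = 1/(1 − f) = 1/0.875 = 8/7.
Single-dose peak C₀ = D/Vd = 108/12 = 9 mcg/mL.
Steady-state peak Cmax,ss = C₀·R = 9 × 8/7 ≈ 10.286 mcg/mL.
Peak 10.3 mcg/mL vs MTC 18 mcg/mL: below toxic threshold.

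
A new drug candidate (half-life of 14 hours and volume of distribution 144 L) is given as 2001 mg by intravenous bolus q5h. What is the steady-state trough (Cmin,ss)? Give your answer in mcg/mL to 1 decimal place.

τ/t½ = 5/14 ≈ 0.35714, so fraction remaining f = (1/2)^(5/14) ≈ 0.7807.
At steady state, accumulation factor R = 1/(1 − e^(−kτ)) ≈ 4.5600.
Single-dose peak C₀ = D/Vd = 2001/144 ≈ 13.896 mcg/mL.
Cmax,ss = C₀/(1 − f) ≈ 13.896/0.2193 ≈ 63.365 mcg/mL.
Steady-state trough Cmin,ss = Cmax,ss·f ≈ 63.365 × 0.7807 ≈ 49.469 mcg/mL.

49.5 mcg/mL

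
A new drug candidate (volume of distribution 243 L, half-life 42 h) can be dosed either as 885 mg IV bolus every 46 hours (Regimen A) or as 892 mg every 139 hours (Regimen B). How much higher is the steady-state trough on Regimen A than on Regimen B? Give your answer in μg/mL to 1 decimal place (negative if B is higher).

2.8 μg/mL

Regimen A: f = (1/2)^(46/42) ≈ 0.4681; Cmin,ss = (885/243)·f/(1−f) ≈ 3.205 μg/mL.
Regimen B: f = (1/2)^(139/42) ≈ 0.1009; Cmin,ss = (892/243)·f/(1−f) ≈ 0.412 μg/mL.
Difference ≈ 3.205 − 0.412 ≈ 2.793 μg/mL.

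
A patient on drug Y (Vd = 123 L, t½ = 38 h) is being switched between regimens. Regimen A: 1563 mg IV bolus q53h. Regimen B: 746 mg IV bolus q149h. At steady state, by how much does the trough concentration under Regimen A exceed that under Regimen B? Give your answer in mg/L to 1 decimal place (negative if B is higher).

Regimen A: f = (1/2)^(53/38) ≈ 0.3803; Cmin,ss = (1563/123)·f/(1−f) ≈ 7.798 mg/L.
Regimen B: f = (1/2)^(149/38) ≈ 0.0660; Cmin,ss = (746/123)·f/(1−f) ≈ 0.429 mg/L.
Difference ≈ 7.798 − 0.429 ≈ 7.369 mg/L.

7.4 mg/L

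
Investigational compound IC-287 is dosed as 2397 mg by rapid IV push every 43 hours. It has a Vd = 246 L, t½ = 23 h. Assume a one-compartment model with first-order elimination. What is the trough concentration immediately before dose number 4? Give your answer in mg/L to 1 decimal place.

f = (1/2)^(τ/t½) = (1/2)^(43/23) ≈ 0.2737.
C₀ = D/Vd = 2397/246 ≈ 9.744 mg/L.
Before the 4th dose, 3 doses have been given. Superposition: Cmin = C₀·(f + f² + … + f^3).
≈ 9.744 × (0.2737 + 0.0749 + 0.0205) ≈ 9.744 × 0.3691 ≈ 3.597 mg/L.

3.6 mg/L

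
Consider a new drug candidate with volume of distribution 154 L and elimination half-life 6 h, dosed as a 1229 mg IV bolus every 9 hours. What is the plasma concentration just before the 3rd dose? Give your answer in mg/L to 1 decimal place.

3.8 mg/L

f = (1/2)^(τ/t½) = (1/2)^(9/6) ≈ 0.3536.
C₀ = D/Vd = 1229/154 ≈ 7.981 mg/L.
Before the 3rd dose, 2 doses have been given. Superposition: Cmin = C₀·(f + f²).
≈ 7.981 × (0.3536 + 0.1250) ≈ 7.981 × 0.4786 ≈ 3.820 mg/L.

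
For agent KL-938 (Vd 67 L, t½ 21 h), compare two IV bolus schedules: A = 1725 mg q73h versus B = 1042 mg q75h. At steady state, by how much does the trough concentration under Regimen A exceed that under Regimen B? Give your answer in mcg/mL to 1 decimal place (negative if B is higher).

Regimen A: f = (1/2)^(73/21) ≈ 0.0899; Cmin,ss = (1725/67)·f/(1−f) ≈ 2.543 mcg/mL.
Regimen B: f = (1/2)^(75/21) ≈ 0.0841; Cmin,ss = (1042/67)·f/(1−f) ≈ 1.428 mcg/mL.
Difference ≈ 2.543 − 1.428 ≈ 1.115 mcg/mL.

1.1 mcg/mL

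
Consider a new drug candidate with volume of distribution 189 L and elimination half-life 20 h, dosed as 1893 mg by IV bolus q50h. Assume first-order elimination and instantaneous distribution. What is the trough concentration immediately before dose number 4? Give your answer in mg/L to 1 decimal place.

2.1 mg/L

f = (1/2)^(τ/t½) = (1/2)^(50/20) ≈ 0.1768.
C₀ = D/Vd = 1893/189 ≈ 10.016 mg/L.
Before the 4th dose, 3 doses have been given. Superposition: Cmin = C₀·(f + f² + … + f^3).
≈ 10.016 × (0.1768 + 0.0313 + 0.0055) ≈ 10.016 × 0.2136 ≈ 2.139 mg/L.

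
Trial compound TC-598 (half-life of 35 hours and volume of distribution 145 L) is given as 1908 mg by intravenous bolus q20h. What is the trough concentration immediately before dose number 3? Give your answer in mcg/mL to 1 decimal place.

f = (1/2)^(τ/t½) = (1/2)^(20/35) ≈ 0.6730.
C₀ = D/Vd = 1908/145 ≈ 13.159 mcg/mL.
Before the 3rd dose, 2 doses have been given. Superposition: Cmin = C₀·(f + f²).
≈ 13.159 × (0.6730 + 0.4529) ≈ 13.159 × 1.1259 ≈ 14.816 mcg/mL.

14.8 mcg/mL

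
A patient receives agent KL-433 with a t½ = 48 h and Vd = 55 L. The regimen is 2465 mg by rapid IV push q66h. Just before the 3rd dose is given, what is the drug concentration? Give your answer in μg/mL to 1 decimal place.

f = (1/2)^(τ/t½) = (1/2)^(66/48) ≈ 0.3856.
C₀ = D/Vd = 2465/55 ≈ 44.818 μg/mL.
Before the 3rd dose, 2 doses have been given. Superposition: Cmin = C₀·(f + f²).
≈ 44.818 × (0.3856 + 0.1487) ≈ 44.818 × 0.5343 ≈ 23.946 μg/mL.

23.9 μg/mL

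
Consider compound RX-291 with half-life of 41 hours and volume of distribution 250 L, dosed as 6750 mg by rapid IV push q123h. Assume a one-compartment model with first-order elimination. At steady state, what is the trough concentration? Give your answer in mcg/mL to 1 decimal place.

3.9 mcg/mL

The dosing interval is 3 half-lives, so f = 2^(−3) = 0.125.
Accumulation ratio R = 1/(1 − f) = 1/0.875 = 8/7.
Single-dose peak C₀ = D/Vd = 6750/250 = 27 mcg/mL.
Steady-state peak Cmax,ss = C₀·R = 27 × 8/7 ≈ 30.857 mcg/mL.
Steady-state trough Cmin,ss = Cmax,ss·f ≈ 30.857 × 0.125 ≈ 3.857 mcg/mL.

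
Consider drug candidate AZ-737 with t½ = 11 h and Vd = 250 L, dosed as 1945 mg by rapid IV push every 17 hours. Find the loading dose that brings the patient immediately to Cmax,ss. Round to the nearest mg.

f = (1/2)^(17/11) ≈ 0.342588; accumulation ratio R = 1/(1−f) ≈ 1.52112.
Loading dose to hit Cmax,ss on first dose: D_load = D_maint·R ≈ 1945 × 1.52112 ≈ 2958.58 mg.

2959 mg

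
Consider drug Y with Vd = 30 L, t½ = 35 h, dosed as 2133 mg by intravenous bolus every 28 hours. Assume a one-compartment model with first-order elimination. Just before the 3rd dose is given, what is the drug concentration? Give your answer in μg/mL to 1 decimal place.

64.3 μg/mL

f = (1/2)^(τ/t½) = (1/2)^(28/35) ≈ 0.5743.
C₀ = D/Vd = 2133/30 ≈ 71.100 μg/mL.
Before the 3rd dose, 2 doses have been given. Superposition: Cmin = C₀·(f + f²).
≈ 71.100 × (0.5743 + 0.3298) ≈ 71.100 × 0.9041 ≈ 64.282 μg/mL.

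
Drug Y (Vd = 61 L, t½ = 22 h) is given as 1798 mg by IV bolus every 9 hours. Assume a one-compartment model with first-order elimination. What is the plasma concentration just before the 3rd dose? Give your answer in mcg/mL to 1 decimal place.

38.9 mcg/mL

f = (1/2)^(τ/t½) = (1/2)^(9/22) ≈ 0.7531.
C₀ = D/Vd = 1798/61 ≈ 29.475 mcg/mL.
Before the 3rd dose, 2 doses have been given. Superposition: Cmin = C₀·(f + f²).
≈ 29.475 × (0.7531 + 0.5672) ≈ 29.475 × 1.3203 ≈ 38.916 mcg/mL.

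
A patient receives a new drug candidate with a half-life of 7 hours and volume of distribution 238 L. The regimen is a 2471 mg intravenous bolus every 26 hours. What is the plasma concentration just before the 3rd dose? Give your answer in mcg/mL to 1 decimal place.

0.9 mcg/mL

f = (1/2)^(τ/t½) = (1/2)^(26/7) ≈ 0.0762.
C₀ = D/Vd = 2471/238 ≈ 10.382 mcg/mL.
Before the 3rd dose, 2 doses have been given. Superposition: Cmin = C₀·(f + f²).
≈ 10.382 × (0.0762 + 0.0058) ≈ 10.382 × 0.0820 ≈ 0.851 mcg/mL.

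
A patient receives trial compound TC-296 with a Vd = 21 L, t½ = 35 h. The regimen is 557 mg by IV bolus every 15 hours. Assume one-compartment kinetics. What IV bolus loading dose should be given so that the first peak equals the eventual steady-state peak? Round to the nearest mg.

f = (1/2)^(15/35) ≈ 0.742997; accumulation ratio R = 1/(1−f) ≈ 3.89101.
Loading dose to hit Cmax,ss on first dose: D_load = D_maint·R ≈ 557 × 3.89101 ≈ 2167.29 mg.

2167 mg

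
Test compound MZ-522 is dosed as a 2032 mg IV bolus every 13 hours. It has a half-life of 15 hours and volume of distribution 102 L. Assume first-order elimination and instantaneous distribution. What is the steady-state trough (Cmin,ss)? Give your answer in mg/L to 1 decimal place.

k = ln2/t½ = ln2/15 ≈ 0.046210 h⁻¹; fraction remaining f = e^(−kτ) = e^(−0.046210×13) ≈ 0.5484.
Single-dose peak C₀ = D/Vd = 2032/102 ≈ 19.922 mg/L.
Steady-state trough Cmin,ss = C₀·f/(1−f) ≈ 19.922 × 0.5484/0.4516 ≈ 24.192 mg/L.

24.2 mg/L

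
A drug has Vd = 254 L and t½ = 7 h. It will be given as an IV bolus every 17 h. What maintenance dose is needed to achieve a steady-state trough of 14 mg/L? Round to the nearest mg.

15588 mg

τ/t½ = 17/7 ≈ 2.4286, so f = (1/2)^(17/7) ≈ 0.185749.
Cmin,ss = (D/Vd)·f/(1−f), so D = Cmin,ss·Vd·(1−f)/f.
D = 14 × 254 × (1−f)/f ≈ 14 × 254 × 4.38361 ≈ 15588.12 mg.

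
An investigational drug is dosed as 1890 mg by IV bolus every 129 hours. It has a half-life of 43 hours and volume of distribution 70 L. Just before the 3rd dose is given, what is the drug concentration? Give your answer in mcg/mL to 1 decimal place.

f = (1/2)^(τ/t½) = (1/2)^(129/43) ≈ 0.1250.
C₀ = D/Vd = 1890/70 ≈ 27.000 mcg/mL.
Before the 3rd dose, 2 doses have been given. Superposition: Cmin = C₀·(f + f²).
≈ 27.000 × (0.1250 + 0.0156) ≈ 27.000 × 0.1406 ≈ 3.796 mcg/mL.

3.8 mcg/mL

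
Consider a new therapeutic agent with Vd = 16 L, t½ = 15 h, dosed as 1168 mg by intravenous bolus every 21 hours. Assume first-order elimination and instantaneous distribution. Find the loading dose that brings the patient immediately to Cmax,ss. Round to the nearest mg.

1881 mg

f = (1/2)^(21/15) ≈ 0.378929; accumulation ratio R = 1/(1−f) ≈ 1.61012.
Loading dose to hit Cmax,ss on first dose: D_load = D_maint·R ≈ 1168 × 1.61012 ≈ 1880.62 mg.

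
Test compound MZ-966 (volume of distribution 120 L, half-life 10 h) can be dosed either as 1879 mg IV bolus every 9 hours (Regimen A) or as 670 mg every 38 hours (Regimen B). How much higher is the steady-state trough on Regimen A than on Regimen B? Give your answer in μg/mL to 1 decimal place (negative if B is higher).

17.6 μg/mL

Regimen A: f = (1/2)^(9/10) ≈ 0.5359; Cmin,ss = (1879/120)·f/(1−f) ≈ 18.081 μg/mL.
Regimen B: f = (1/2)^(38/10) ≈ 0.0718; Cmin,ss = (670/120)·f/(1−f) ≈ 0.432 μg/mL.
Difference ≈ 18.081 − 0.432 ≈ 17.649 μg/mL.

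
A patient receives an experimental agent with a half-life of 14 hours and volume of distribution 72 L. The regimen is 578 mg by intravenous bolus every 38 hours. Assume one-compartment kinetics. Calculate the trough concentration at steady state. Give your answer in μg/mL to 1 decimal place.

τ/t½ = 38/14 ≈ 2.7143, so fraction remaining f = (1/2)^(38/14) ≈ 0.1524.
Accumulation ratio R = 1/(1 − f) ≈ 1/0.8476 ≈ 1.1798.
Single-dose peak C₀ = D/Vd = 578/72 ≈ 8.028 μg/mL.
Cmax,ss = C₀/(1 − f) ≈ 8.028/0.8476 ≈ 9.471 μg/mL.
One interval later, Cmin,ss = Cmax,ss·e^(−kτ) ≈ 9.471 × 0.1524 ≈ 1.443 μg/mL.

1.4 μg/mL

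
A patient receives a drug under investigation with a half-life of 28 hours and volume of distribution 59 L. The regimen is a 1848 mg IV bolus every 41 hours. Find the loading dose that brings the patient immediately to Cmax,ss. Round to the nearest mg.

f = (1/2)^(41/28) ≈ 0.362415; accumulation ratio R = 1/(1−f) ≈ 1.56842.
Loading dose to hit Cmax,ss on first dose: D_load = D_maint·R ≈ 1848 × 1.56842 ≈ 2898.44 mg.

2898 mg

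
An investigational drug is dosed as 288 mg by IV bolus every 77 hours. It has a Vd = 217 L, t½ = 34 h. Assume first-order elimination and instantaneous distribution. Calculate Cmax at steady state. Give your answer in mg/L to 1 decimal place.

1.7 mg/L

τ/t½ = 77/34 ≈ 2.2647, so fraction remaining f = (1/2)^(77/34) ≈ 0.2081.
At steady state, accumulation factor R = 1/(1 − e^(−kτ)) ≈ 1.2628.
Each bolus raises the concentration by D/Vd = 288/217 ≈ 1.327 mg/L.
Cmax,ss = C₀/(1 − f) ≈ 1.327/0.7919 ≈ 1.676 mg/L.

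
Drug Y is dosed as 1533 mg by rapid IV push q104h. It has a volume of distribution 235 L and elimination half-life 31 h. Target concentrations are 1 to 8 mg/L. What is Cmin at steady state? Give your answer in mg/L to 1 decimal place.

k = ln2/t½ = ln2/31 ≈ 0.022360 h⁻¹; fraction remaining f = e^(−kτ) = e^(−0.022360×104) ≈ 0.0977.
At steady state, accumulation factor R = 1/(1 − e^(−kτ)) ≈ 1.1083.
Single-dose peak C₀ = D/Vd = 1533/235 ≈ 6.523 mg/L.
Cmax,ss = C₀/(1 − f) ≈ 6.523/0.9023 ≈ 7.229 mg/L.
Steady-state trough Cmin,ss = Cmax,ss·f ≈ 7.229 × 0.0977 ≈ 0.706 mg/L.
Trough 0.7 mg/L vs MEC 1 mg/L: subtherapeutic.

0.7 mg/L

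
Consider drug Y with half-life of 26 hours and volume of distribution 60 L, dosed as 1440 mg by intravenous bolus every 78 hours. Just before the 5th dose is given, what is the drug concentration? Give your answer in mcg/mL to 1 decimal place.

f = (1/2)^(τ/t½) = (1/2)^(78/26) ≈ 0.1250.
C₀ = D/Vd = 1440/60 ≈ 24.000 mcg/mL.
Before the 5th dose, 4 doses have been given. Superposition: Cmin = C₀·(f + f² + … + f^4).
≈ 24.000 × (0.1250 + 0.0156 + 0.0020 + 0.0002) ≈ 24.000 × 0.1428 ≈ 3.427 mcg/mL.

3.4 mcg/mL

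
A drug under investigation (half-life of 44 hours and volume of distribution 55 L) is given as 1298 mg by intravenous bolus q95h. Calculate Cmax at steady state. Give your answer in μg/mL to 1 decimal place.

τ/t½ = 95/44 ≈ 2.1591, so fraction remaining f = (1/2)^(95/44) ≈ 0.2239.
Accumulation ratio R = 1/(1 − f) ≈ 1/0.7761 ≈ 1.2885.
Each bolus raises the concentration by D/Vd = 1298/55 ≈ 23.600 μg/mL.
Cmax,ss = C₀/(1 − f) ≈ 23.600/0.7761 ≈ 30.408 μg/mL.

30.4 μg/mL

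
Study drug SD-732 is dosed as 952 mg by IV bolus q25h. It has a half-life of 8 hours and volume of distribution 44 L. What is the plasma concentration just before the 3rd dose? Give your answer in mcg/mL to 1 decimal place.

2.8 mcg/mL

f = (1/2)^(τ/t½) = (1/2)^(25/8) ≈ 0.1146.
C₀ = D/Vd = 952/44 ≈ 21.636 mcg/mL.
Before the 3rd dose, 2 doses have been given. Superposition: Cmin = C₀·(f + f²).
≈ 21.636 × (0.1146 + 0.0131) ≈ 21.636 × 0.1277 ≈ 2.763 mcg/mL.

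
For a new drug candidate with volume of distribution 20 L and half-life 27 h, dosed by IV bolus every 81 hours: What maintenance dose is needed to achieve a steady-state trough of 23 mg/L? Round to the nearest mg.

τ/t½ = 81/27 ≈ 3, so f = (1/2)^(81/27) ≈ 0.125000.
Cmin,ss = (D/Vd)·f/(1−f), so D = Cmin,ss·Vd·(1−f)/f.
D = 23 × 20 × (1−f)/f ≈ 23 × 20 × 7.00000 ≈ 3220.00 mg.

3220 mg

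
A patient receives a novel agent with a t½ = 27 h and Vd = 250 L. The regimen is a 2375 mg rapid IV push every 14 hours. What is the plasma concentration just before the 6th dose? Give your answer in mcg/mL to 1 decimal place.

18.3 mcg/mL

f = (1/2)^(τ/t½) = (1/2)^(14/27) ≈ 0.6981.
C₀ = D/Vd = 2375/250 ≈ 9.500 mcg/mL.
Before the 6th dose, 5 doses have been given. Superposition: Cmin = C₀·(f + f² + … + f^5).
≈ 9.500 × (0.6981 + 0.4873 + 0.3402 + 0.2375 + 0.1658) ≈ 9.500 × 1.9289 ≈ 18.325 mcg/mL.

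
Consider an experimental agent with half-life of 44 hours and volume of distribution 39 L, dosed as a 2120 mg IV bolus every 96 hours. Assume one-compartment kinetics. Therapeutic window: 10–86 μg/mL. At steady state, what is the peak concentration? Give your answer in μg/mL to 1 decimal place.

69.7 μg/mL

k = ln2/t½ = ln2/44 ≈ 0.015753 h⁻¹; fraction remaining f = e^(−kτ) = e^(−0.015753×96) ≈ 0.2204.
At steady state, accumulation factor R = 1/(1 − e^(−kτ)) ≈ 1.2827.
Each bolus raises the concentration by D/Vd = 2120/39 ≈ 54.359 μg/mL.
Steady-state peak Cmax,ss = C₀·R ≈ 54.359 × 1.2827 ≈ 69.726 μg/mL.
Peak 69.7 μg/mL vs MTC 86 μg/mL: below toxic threshold.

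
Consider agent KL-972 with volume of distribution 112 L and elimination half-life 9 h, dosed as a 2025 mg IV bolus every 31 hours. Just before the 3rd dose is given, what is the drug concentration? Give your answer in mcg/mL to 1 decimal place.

f = (1/2)^(τ/t½) = (1/2)^(31/9) ≈ 0.0919.
C₀ = D/Vd = 2025/112 ≈ 18.080 mcg/mL.
Before the 3rd dose, 2 doses have been given. Superposition: Cmin = C₀·(f + f²).
≈ 18.080 × (0.0919 + 0.0084) ≈ 18.080 × 0.1003 ≈ 1.813 mcg/mL.

1.8 mcg/mL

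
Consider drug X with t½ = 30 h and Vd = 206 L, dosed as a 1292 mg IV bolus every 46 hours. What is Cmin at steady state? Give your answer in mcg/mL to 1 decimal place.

3.3 mcg/mL

τ/t½ = 46/30 ≈ 1.5333, so fraction remaining f = (1/2)^(46/30) ≈ 0.3455.
Accumulation ratio R = 1/(1 − f) ≈ 1/0.6545 ≈ 1.5279.
Single-dose peak C₀ = D/Vd = 1292/206 ≈ 6.272 mcg/mL.
Steady-state peak Cmax,ss = C₀·R ≈ 6.272 × 1.5279 ≈ 9.583 mcg/mL.
Steady-state trough Cmin,ss = Cmax,ss·f ≈ 9.583 × 0.3455 ≈ 3.311 mcg/mL.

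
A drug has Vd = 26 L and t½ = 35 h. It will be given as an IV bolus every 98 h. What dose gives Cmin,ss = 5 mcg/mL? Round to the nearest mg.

τ/t½ = 98/35 ≈ 2.8, so f = (1/2)^(98/35) ≈ 0.143587.
Cmin,ss = (D/Vd)·f/(1−f), so D = Cmin,ss·Vd·(1−f)/f.
D = 5 × 26 × (1−f)/f ≈ 5 × 26 × 5.96442 ≈ 775.37 mg.

775 mg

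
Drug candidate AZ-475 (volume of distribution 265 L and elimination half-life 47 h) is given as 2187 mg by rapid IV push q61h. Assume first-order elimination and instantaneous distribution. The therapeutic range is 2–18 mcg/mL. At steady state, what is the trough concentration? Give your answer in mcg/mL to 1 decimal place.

Over one 61-h interval, 61/47 ≈ 1.2979 half-lives elapse, leaving f ≈ 0.4067 of each dose.
Each bolus raises the concentration by D/Vd = 2187/265 ≈ 8.253 mcg/mL.
Steady-state trough Cmin,ss = C₀·f/(1−f) ≈ 8.253 × 0.4067/0.5933 ≈ 5.657 mcg/mL.
Trough 5.7 mcg/mL vs MEC 2 mcg/mL: adequate.

5.7 mcg/mL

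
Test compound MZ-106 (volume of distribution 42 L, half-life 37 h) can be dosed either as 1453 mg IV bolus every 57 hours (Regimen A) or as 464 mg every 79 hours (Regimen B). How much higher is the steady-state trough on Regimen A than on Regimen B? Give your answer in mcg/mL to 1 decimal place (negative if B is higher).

Regimen A: f = (1/2)^(57/37) ≈ 0.3438; Cmin,ss = (1453/42)·f/(1−f) ≈ 18.125 mcg/mL.
Regimen B: f = (1/2)^(79/37) ≈ 0.2276; Cmin,ss = (464/42)·f/(1−f) ≈ 3.255 mcg/mL.
Difference ≈ 18.125 − 3.255 ≈ 14.870 mcg/mL.

14.9 mcg/mL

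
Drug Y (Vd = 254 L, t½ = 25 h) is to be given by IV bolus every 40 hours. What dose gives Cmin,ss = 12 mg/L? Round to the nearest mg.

6192 mg

τ/t½ = 40/25 ≈ 1.6, so f = (1/2)^(40/25) ≈ 0.329877.
Cmin,ss = (D/Vd)·f/(1−f), so D = Cmin,ss·Vd·(1−f)/f.
D = 12 × 254 × (1−f)/f ≈ 12 × 254 × 2.03143 ≈ 6191.80 mg.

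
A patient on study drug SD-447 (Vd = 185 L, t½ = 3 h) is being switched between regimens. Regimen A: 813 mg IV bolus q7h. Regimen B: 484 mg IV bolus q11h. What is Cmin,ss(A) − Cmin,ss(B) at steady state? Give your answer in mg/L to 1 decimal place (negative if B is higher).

Regimen A: f = (1/2)^(7/3) ≈ 0.1984; Cmin,ss = (813/185)·f/(1−f) ≈ 1.088 mg/L.
Regimen B: f = (1/2)^(11/3) ≈ 0.0787; Cmin,ss = (484/185)·f/(1−f) ≈ 0.223 mg/L.
Difference ≈ 1.088 − 0.223 ≈ 0.865 mg/L.

0.9 mg/L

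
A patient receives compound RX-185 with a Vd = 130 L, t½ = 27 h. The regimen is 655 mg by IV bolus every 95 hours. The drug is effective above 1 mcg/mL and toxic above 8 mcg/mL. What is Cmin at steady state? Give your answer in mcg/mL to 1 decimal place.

0.5 mcg/mL

τ/t½ = 95/27 ≈ 3.5185, so fraction remaining f = (1/2)^(95/27) ≈ 0.0873.
At steady state, accumulation factor R = 1/(1 − e^(−kτ)) ≈ 1.0957.
Single-dose peak C₀ = D/Vd = 655/130 ≈ 5.038 mcg/mL.
Cmax,ss = C₀/(1 − f) ≈ 5.038/0.9127 ≈ 5.520 mcg/mL.
Steady-state trough Cmin,ss = Cmax,ss·f ≈ 5.520 × 0.0873 ≈ 0.482 mcg/mL.
Trough 0.5 mcg/mL vs MEC 1 mcg/mL: subtherapeutic.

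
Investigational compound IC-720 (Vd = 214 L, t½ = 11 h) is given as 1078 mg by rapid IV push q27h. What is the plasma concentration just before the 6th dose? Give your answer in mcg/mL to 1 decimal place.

1.1 mcg/mL

f = (1/2)^(τ/t½) = (1/2)^(27/11) ≈ 0.1824.
C₀ = D/Vd = 1078/214 ≈ 5.037 mcg/mL.
Before the 6th dose, 5 doses have been given. Superposition: Cmin = C₀·(f + f² + … + f^5).
≈ 5.037 × (0.1824 + 0.0333 + 0.0061 + 0.0011 + 0.0002) ≈ 5.037 × 0.2231 ≈ 1.124 mcg/mL.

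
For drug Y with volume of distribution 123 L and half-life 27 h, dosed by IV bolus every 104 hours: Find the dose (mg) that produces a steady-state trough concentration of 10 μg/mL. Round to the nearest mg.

16529 mg

τ/t½ = 104/27 ≈ 3.8519, so f = (1/2)^(104/27) ≈ 0.069259.
Cmin,ss = (D/Vd)·f/(1−f), so D = Cmin,ss·Vd·(1−f)/f.
D = 10 × 123 × (1−f)/f ≈ 10 × 123 × 13.43856 ≈ 16529.43 mg.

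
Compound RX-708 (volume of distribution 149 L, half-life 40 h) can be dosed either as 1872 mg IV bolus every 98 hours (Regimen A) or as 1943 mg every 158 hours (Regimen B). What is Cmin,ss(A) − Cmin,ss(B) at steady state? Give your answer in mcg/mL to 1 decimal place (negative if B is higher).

1.9 mcg/mL

Regimen A: f = (1/2)^(98/40) ≈ 0.1830; Cmin,ss = (1872/149)·f/(1−f) ≈ 2.814 mcg/mL.
Regimen B: f = (1/2)^(158/40) ≈ 0.0647; Cmin,ss = (1943/149)·f/(1−f) ≈ 0.902 mcg/mL.
Difference ≈ 2.814 − 0.902 ≈ 1.912 mcg/mL.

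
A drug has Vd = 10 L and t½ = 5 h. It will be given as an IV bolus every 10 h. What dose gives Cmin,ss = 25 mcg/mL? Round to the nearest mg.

750 mg

τ/t½ = 10/5 ≈ 2, so f = (1/2)^(10/5) ≈ 0.250000.
Cmin,ss = (D/Vd)·f/(1−f), so D = Cmin,ss·Vd·(1−f)/f.
D = 25 × 10 × (1−f)/f ≈ 25 × 10 × 3.00000 ≈ 750.00 mg.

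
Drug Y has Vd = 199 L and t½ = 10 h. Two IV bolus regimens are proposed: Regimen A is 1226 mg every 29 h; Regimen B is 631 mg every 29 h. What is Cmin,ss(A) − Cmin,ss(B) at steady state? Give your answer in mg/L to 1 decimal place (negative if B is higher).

Regimen A: f = (1/2)^(29/10) ≈ 0.1340; Cmin,ss = (1226/199)·f/(1−f) ≈ 0.953 mg/L.
Regimen B: f = (1/2)^(29/10) ≈ 0.1340; Cmin,ss = (631/199)·f/(1−f) ≈ 0.491 mg/L.
Difference ≈ 0.953 − 0.491 ≈ 0.462 mg/L.

0.5 mg/L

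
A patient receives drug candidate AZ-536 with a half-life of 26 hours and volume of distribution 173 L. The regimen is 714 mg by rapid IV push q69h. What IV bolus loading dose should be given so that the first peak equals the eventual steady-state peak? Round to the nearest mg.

849 mg

f = (1/2)^(69/26) ≈ 0.158896; accumulation ratio R = 1/(1−f) ≈ 1.18891.
Loading dose to hit Cmax,ss on first dose: D_load = D_maint·R ≈ 714 × 1.18891 ≈ 848.88 mg.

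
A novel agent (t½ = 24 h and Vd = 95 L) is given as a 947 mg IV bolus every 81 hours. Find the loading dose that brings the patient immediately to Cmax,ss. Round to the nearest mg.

1048 mg

f = (1/2)^(81/24) ≈ 0.096388; accumulation ratio R = 1/(1−f) ≈ 1.10667.
Loading dose to hit Cmax,ss on first dose: D_load = D_maint·R ≈ 947 × 1.10667 ≈ 1048.02 mg.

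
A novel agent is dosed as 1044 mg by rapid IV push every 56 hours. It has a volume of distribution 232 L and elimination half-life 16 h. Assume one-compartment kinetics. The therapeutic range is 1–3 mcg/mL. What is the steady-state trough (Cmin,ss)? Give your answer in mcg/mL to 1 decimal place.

0.4 mcg/mL

k = ln2/t½ = ln2/16 ≈ 0.043322 h⁻¹; fraction remaining f = e^(−kτ) = e^(−0.043322×56) ≈ 0.0884.
At steady state, accumulation factor R = 1/(1 − e^(−kτ)) ≈ 1.0970.
Single-dose peak C₀ = D/Vd = 1044/232 ≈ 4.500 mcg/mL.
Cmax,ss = C₀/(1 − f) ≈ 4.500/0.9116 ≈ 4.936 mcg/mL.
One interval later, Cmin,ss = Cmax,ss·e^(−kτ) ≈ 4.936 × 0.0884 ≈ 0.436 mcg/mL.
Trough 0.4 mcg/mL vs MEC 1 mcg/mL: subtherapeutic.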